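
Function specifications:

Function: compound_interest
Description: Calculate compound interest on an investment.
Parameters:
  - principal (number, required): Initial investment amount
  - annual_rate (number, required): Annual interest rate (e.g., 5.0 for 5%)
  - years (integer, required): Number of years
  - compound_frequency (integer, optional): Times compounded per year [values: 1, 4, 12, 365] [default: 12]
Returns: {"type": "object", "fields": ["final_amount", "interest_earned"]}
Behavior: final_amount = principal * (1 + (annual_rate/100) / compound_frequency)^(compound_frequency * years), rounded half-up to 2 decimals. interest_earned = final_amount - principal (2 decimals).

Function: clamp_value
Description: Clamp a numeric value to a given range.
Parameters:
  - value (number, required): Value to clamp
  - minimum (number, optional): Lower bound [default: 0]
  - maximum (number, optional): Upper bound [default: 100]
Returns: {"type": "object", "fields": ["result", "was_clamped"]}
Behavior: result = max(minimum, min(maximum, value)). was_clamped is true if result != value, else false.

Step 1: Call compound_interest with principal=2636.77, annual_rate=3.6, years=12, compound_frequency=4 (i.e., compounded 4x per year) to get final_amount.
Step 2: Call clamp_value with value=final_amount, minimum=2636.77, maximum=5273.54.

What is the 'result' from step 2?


Step 1: compound_interest
  rate per period = 3.6/100/4 = 0.009 (keep full precision); periods = 4 * 12 = 48
  (1 + 0.009)^48 = 1.53736142
  final_amount = 2636.77 * 1.53736142 = 4053.668482 -> 4053.67
  interest_earned = 4053.67 - 2636.77 = 1416.90
  -> final_amount = 4053.67
Step 2: clamp_value(value=4053.67, minimum=2636.77, maximum=5273.54)
  result = max(2636.77, min(5273.54, 4053.67)) = max(2636.77, 4053.67) = 4053.67
  was_clamped = (4053.67 != 4053.67) = false
  -> result = 4053.67
4053.67


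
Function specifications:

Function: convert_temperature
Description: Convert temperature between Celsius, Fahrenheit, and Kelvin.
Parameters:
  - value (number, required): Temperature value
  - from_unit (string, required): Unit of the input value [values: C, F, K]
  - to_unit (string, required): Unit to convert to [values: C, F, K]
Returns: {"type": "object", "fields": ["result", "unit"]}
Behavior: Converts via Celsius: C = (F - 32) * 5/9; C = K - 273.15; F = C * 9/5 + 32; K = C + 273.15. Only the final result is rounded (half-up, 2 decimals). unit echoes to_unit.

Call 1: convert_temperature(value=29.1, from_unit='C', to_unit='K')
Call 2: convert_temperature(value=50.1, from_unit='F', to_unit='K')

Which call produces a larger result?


Call 1:
  Input already in C: 29.1
  To K: 29.1 + 273.15 = 302.25
  Round to 2 decimals: 302.25
  -> 302.25 K
Call 2:
  To C: (50.1 - 32) * 5/9 = 10.055556
  To K: 10.055556 + 273.15 = 283.205556
  Round to 2 decimals: 283.21
  -> 283.21 K
Call 1 (302.25 K)


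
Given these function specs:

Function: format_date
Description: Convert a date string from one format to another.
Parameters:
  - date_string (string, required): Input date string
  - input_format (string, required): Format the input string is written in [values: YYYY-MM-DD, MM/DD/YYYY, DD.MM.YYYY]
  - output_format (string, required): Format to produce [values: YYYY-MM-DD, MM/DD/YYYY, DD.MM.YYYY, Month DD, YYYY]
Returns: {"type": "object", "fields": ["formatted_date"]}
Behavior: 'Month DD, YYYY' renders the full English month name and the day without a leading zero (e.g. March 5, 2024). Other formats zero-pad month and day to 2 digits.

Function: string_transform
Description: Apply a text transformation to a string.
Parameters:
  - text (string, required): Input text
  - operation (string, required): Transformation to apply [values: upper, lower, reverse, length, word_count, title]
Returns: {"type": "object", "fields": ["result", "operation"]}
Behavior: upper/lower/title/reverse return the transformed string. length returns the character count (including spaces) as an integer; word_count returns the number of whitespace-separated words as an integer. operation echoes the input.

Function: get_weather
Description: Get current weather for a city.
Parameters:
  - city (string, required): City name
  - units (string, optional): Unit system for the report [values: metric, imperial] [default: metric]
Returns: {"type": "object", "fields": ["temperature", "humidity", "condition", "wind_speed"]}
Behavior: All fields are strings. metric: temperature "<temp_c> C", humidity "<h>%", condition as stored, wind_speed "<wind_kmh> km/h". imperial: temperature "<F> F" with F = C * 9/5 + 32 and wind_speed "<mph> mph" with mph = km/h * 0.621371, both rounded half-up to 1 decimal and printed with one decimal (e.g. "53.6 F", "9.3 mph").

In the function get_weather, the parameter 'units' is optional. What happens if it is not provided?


The get_weather spec declares:
  - units (string, optional): Unit system for the report [values: metric, imperial] [default: metric]
It defaults to metric


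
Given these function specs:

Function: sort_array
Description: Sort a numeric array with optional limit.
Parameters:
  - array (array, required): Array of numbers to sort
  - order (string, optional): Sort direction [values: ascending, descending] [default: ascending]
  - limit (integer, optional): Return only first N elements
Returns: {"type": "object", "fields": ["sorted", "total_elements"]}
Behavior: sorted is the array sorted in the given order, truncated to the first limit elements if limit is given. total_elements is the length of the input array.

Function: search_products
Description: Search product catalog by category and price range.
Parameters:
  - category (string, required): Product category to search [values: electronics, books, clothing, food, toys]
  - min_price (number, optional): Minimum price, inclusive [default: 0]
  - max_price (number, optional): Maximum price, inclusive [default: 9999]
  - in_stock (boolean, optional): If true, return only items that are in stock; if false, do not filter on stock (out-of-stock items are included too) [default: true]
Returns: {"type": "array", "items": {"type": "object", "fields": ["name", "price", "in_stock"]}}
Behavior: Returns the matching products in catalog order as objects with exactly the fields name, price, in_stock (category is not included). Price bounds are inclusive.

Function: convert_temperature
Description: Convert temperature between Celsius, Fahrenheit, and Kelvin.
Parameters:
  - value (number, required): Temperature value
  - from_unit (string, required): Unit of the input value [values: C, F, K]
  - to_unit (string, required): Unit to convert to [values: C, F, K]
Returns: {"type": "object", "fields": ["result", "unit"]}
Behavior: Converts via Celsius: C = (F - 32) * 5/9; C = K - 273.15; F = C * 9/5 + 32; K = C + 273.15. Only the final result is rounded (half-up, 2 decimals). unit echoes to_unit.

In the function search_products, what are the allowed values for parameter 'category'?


The search_products spec declares:
  - category (string, required): Product category to search [values: electronics, books, clothing, food, toys]
Allowed values:
electronics, books, clothing, food, toys


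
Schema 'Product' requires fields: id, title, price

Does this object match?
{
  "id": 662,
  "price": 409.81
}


Checking required fields...
Missing: title
Invalid - missing required field 'title'


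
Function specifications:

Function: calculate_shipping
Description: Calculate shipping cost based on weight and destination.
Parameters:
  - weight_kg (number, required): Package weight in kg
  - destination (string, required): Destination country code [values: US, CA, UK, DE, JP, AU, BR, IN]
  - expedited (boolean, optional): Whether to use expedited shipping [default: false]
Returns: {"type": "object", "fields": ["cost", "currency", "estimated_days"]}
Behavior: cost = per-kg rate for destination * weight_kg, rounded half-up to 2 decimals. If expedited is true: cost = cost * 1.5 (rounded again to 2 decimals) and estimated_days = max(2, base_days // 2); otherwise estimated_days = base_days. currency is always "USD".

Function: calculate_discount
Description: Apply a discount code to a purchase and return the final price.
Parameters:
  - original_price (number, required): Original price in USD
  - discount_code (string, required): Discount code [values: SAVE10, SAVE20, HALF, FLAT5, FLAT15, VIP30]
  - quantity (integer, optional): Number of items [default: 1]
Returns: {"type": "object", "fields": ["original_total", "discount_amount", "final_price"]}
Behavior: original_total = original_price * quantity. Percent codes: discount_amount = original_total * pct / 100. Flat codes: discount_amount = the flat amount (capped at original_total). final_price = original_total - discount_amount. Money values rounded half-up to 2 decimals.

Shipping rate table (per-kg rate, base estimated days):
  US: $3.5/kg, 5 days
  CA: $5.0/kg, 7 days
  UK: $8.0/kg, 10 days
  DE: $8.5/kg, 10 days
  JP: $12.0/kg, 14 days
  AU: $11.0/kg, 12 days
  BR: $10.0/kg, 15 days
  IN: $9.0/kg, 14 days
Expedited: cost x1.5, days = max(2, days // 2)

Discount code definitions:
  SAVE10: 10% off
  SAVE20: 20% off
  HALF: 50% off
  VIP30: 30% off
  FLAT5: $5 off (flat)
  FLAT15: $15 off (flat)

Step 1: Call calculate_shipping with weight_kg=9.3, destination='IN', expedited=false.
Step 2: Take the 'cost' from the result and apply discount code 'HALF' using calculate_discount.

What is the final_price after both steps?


Step 1: calculate_shipping(weight_kg=9.3, destination=IN, expedited=false)
  Rate for IN: $9.0/kg, base 14 days
  cost = 9.0 * 9.3 = 83.7 -> 83.70
  expedited not set/false: estimated_days = 14
  -> cost = 83.70 USD
Step 2: calculate_discount(original_price=83.7, discount_code=HALF, quantity=1)
  original_total = 83.7 * 1 = 83.70
  HALF = 50% off: discount_amount = 83.70 * 50/100 = 41.85 -> 41.85
  final_price = 83.70 - 41.85 = 41.85
  -> final_price = 41.85
$41.85


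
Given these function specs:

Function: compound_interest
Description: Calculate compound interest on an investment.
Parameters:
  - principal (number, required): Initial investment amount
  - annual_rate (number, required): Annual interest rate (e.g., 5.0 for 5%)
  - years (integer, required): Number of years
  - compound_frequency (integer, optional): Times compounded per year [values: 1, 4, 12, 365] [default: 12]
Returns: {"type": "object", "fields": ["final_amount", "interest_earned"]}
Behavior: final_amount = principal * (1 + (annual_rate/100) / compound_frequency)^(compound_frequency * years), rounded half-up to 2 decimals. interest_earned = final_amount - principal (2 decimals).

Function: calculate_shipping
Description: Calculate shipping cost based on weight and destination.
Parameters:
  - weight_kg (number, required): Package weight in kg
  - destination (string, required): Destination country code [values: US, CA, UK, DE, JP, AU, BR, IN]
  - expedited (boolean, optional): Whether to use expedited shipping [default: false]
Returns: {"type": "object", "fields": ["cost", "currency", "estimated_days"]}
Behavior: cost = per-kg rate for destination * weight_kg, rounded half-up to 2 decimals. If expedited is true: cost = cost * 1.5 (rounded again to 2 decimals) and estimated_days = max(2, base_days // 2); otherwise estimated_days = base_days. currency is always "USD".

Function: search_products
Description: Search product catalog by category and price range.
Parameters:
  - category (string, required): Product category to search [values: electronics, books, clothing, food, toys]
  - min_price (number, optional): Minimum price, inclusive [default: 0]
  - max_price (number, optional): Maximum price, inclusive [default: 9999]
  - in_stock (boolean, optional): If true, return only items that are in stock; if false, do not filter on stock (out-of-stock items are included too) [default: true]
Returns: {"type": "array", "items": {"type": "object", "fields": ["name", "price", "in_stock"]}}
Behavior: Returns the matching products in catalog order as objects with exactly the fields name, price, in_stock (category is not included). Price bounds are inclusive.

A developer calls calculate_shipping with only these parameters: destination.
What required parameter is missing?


Required parameters: weight_kg, destination
Provided: destination
Missing: weight_kg
weight_kg


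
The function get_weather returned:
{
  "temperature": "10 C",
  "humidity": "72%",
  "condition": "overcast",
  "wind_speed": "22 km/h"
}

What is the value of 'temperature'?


10 C


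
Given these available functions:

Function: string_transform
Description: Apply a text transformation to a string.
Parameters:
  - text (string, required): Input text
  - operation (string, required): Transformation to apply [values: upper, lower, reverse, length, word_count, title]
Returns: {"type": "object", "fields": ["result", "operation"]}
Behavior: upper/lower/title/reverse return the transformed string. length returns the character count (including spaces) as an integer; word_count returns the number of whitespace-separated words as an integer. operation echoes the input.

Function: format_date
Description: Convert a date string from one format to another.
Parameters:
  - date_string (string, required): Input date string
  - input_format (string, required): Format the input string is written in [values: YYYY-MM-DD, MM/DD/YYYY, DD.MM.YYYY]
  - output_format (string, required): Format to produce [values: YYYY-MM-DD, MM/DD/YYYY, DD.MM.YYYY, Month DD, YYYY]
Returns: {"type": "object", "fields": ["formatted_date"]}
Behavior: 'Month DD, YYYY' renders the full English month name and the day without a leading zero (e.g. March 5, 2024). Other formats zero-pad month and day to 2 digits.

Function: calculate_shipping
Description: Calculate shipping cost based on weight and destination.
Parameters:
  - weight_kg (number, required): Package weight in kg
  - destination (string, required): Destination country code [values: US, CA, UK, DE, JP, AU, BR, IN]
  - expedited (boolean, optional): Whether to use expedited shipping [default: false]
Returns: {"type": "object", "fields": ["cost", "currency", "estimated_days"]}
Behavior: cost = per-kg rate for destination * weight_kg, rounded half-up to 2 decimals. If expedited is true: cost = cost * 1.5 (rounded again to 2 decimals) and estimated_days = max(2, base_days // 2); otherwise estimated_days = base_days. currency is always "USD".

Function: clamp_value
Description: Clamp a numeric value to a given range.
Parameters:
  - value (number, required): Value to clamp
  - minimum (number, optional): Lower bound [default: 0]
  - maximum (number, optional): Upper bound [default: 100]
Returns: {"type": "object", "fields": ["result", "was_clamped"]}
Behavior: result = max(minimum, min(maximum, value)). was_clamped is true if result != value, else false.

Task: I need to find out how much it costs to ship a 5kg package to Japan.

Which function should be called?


The task needs a function whose description is: Calculate shipping cost based on weight and destination.
calculate_shipping


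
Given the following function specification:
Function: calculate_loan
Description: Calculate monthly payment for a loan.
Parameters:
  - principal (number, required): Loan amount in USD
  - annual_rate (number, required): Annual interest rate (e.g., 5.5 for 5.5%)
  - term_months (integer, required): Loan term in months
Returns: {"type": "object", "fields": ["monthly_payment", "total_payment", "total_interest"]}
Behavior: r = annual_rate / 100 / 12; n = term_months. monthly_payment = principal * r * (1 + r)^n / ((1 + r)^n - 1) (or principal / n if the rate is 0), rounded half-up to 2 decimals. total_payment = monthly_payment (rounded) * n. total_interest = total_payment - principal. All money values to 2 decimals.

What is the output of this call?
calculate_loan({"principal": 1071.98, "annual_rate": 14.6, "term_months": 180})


r = 14.6 / 100 / 12 = 0.012166666667 (keep full precision)
(1 + r)^180 = 8.81790738
monthly_payment = 1071.98 * 0.012166666667 * 8.81790738 / (8.81790738 - 1) = 14.710699 -> 14.71
total_payment = 14.71 * 180 = 2647.80
total_interest = 2647.80 - 1071.98 = 1575.82
Output:
{"monthly_payment": 14.71, "total_payment": 2647.8, "total_interest": 1575.82}


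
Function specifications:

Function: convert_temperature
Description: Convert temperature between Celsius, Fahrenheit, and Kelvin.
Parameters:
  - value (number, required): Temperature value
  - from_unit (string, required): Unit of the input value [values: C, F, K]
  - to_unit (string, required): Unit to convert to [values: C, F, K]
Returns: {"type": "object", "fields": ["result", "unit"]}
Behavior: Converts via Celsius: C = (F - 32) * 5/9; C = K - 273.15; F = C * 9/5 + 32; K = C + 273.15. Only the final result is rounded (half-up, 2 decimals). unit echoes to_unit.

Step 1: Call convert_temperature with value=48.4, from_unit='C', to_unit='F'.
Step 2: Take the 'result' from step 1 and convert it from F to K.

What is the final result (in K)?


Step 1: convert_temperature(value=48.4, from_unit=C, to_unit=F)
  Input already in C: 48.4
  To F: 48.4 * 9/5 + 32 = 119.12
  Round to 2 decimals: 119.12
  -> result = 119.12 F
Step 2: convert_temperature(value=119.12, from_unit=F, to_unit=K)
  To C: (119.12 - 32) * 5/9 = 48.4
  To K: 48.4 + 273.15 = 321.55
  Round to 2 decimals: 321.55
  -> result = 321.55 K
321.55 K


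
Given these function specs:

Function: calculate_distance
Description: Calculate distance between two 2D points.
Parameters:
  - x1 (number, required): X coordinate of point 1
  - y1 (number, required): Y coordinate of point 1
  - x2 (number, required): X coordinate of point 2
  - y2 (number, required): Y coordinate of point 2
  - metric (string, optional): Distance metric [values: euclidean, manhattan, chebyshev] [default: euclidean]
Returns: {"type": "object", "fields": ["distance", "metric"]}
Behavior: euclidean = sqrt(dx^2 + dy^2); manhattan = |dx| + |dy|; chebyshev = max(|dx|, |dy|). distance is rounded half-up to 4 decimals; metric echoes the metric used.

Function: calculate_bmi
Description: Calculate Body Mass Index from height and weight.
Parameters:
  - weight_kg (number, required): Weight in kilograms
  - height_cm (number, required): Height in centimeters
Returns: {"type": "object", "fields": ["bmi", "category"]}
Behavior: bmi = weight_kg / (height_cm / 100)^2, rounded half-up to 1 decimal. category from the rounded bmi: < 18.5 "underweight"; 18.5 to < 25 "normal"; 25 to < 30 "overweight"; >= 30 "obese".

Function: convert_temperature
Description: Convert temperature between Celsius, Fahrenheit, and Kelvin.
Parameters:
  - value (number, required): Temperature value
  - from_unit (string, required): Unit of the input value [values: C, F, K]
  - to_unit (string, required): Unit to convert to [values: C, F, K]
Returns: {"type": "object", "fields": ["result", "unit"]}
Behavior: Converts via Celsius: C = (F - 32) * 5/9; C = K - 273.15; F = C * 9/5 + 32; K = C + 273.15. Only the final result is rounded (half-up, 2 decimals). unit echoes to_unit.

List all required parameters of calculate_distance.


Parameters of calculate_distance and their required/optional flag:
  x1: required
  y1: required
  x2: required
  y2: required
  metric: optional
x1, x2, y1, y2


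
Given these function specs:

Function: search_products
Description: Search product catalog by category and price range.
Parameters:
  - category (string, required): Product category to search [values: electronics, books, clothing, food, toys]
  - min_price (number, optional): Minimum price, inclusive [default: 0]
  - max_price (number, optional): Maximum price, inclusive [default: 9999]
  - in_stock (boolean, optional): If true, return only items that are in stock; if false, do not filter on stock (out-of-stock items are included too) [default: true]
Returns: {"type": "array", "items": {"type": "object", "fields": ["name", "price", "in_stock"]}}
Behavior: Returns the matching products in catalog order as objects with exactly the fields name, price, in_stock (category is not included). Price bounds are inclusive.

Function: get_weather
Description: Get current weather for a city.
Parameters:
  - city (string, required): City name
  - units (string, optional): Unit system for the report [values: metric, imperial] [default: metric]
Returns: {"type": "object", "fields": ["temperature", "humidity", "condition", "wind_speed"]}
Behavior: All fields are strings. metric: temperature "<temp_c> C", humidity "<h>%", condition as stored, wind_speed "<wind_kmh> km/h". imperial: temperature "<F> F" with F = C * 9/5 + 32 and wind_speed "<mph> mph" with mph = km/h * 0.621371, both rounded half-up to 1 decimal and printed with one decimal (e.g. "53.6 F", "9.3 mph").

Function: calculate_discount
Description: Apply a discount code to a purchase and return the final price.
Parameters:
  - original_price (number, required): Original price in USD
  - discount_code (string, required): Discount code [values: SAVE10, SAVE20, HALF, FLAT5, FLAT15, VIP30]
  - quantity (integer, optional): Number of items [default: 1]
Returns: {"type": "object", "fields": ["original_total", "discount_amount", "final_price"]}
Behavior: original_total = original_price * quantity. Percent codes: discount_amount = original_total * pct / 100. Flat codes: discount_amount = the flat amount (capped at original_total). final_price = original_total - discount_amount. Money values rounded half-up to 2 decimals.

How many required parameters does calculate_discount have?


Parameters of calculate_discount: original_price (required), discount_code (required), quantity (optional)
Required count:
2


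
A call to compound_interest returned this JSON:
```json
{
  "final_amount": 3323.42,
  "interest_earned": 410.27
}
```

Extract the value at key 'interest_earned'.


410.27


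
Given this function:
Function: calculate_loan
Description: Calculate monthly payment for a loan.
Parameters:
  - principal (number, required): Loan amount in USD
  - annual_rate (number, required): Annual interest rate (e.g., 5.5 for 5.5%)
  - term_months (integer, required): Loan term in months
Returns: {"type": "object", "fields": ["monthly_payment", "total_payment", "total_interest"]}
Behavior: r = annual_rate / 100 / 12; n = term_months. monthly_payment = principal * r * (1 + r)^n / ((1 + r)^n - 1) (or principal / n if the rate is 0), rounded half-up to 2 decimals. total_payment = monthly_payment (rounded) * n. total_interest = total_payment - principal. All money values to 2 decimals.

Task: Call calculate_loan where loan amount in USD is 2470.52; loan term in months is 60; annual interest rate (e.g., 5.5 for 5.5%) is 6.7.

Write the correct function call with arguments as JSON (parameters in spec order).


Mapping each described value to its parameter name:
  'Loan amount in USD' -> principal = 2470.52
  'Loan term in months' -> term_months = 60
  'Annual interest rate (e.g., 5.5 for 5.5%)' -> annual_rate = 6.7
calculate_loan({"principal": 2470.52, "annual_rate": 6.7, "term_months": 60})


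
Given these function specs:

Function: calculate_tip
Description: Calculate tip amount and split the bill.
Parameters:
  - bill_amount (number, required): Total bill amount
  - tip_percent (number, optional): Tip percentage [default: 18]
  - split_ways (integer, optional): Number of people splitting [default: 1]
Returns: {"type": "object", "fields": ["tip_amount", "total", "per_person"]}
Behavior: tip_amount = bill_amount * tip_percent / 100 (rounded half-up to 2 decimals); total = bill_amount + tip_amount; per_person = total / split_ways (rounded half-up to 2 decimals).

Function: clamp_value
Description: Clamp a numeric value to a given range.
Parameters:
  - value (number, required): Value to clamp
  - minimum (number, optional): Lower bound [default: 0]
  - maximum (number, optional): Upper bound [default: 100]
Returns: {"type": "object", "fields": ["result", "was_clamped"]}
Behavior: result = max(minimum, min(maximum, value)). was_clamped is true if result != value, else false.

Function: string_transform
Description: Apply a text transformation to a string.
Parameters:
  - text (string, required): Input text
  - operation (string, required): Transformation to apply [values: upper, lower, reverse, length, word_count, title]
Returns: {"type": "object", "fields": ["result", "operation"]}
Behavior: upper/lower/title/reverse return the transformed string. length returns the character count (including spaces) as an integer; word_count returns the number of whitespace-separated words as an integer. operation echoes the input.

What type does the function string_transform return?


The string_transform spec declares Returns: {"type": "object", "fields": ["result", "operation"]}
Type:
object


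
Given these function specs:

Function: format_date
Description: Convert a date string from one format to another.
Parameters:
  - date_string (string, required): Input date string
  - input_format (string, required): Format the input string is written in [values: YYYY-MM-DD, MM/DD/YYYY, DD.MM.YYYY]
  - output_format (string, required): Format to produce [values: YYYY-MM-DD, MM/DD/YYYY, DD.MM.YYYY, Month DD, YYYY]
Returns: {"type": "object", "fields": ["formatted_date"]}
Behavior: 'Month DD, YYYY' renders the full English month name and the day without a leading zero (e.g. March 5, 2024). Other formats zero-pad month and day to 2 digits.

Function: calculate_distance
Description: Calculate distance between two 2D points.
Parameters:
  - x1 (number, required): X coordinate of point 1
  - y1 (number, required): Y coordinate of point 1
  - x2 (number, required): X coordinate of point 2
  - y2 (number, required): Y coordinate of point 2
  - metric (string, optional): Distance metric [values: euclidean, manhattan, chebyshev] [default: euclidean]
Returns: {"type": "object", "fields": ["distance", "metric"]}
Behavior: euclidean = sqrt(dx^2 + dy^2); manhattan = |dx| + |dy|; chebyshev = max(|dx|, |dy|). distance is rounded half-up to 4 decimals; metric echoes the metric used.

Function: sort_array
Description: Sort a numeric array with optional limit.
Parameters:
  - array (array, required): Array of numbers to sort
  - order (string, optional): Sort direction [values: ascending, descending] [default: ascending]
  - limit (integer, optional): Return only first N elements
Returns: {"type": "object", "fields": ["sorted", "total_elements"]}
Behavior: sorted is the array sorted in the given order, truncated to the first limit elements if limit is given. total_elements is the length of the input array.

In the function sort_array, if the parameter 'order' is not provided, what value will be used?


The sort_array spec declares:
  - order (string, optional): Sort direction [values: ascending, descending] [default: ascending]
Default:
ascending


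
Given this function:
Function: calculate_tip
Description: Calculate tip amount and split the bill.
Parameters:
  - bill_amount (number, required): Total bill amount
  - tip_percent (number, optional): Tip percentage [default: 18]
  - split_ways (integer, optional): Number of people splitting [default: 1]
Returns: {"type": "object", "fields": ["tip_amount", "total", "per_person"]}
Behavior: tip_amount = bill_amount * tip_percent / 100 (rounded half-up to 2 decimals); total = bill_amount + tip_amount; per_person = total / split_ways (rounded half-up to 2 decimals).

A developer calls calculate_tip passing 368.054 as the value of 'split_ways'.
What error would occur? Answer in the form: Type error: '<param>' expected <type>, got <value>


Spec: 'split_ways' is declared as integer; 368.054 is a non-integer number.
Type error: 'split_ways' expected integer, got 368.054


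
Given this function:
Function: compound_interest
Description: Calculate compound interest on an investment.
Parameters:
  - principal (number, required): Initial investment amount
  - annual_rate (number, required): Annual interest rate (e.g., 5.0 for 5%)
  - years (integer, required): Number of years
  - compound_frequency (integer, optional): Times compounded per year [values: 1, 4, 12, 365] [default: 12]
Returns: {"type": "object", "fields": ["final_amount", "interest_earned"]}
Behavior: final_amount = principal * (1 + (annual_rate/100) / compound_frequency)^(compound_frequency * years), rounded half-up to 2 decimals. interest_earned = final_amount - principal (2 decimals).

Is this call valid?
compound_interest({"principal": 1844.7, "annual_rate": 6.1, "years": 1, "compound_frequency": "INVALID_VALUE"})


Checking parameter values...
Parameter 'compound_frequency' has value 'INVALID_VALUE' not in allowed: 1, 4, 12, 365
Invalid - 'compound_frequency' must be one of 1, 4, 12, 365


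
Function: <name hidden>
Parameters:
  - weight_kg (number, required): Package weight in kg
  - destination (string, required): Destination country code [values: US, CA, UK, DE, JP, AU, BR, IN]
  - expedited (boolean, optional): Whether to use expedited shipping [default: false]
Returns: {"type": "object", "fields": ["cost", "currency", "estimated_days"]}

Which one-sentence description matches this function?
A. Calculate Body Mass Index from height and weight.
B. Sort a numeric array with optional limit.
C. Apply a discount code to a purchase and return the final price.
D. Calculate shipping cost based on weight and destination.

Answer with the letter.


Parameters weight_kg, destination, expedited and return ["cost", "currency", "estimated_days"] fit: Calculate shipping cost based on weight and destination.
D


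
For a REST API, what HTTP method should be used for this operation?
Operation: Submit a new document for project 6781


GET = read, POST = create, PUT = update/replace, DELETE = remove
This operation is a create.
POST


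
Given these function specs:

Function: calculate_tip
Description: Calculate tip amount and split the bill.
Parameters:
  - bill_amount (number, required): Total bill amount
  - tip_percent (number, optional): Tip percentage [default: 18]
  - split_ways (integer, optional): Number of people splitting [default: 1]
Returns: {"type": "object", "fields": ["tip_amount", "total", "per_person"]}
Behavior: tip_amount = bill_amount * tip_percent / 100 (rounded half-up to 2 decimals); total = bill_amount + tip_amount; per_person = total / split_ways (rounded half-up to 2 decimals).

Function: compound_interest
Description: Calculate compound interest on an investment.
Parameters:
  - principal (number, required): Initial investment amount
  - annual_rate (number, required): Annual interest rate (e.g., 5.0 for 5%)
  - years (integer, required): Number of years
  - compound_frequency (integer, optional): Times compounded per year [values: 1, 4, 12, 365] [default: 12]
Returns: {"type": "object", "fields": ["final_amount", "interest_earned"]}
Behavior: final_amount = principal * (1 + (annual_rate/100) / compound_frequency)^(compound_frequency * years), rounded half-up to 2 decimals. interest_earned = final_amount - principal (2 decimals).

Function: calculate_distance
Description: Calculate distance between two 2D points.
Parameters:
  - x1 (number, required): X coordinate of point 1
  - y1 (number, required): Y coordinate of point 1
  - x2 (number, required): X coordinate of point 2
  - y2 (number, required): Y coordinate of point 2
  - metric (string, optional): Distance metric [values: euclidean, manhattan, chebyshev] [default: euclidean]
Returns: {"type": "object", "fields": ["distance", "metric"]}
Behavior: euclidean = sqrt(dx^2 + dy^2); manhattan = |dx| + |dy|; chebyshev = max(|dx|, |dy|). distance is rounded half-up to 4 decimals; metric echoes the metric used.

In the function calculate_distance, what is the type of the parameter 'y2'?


The calculate_distance spec declares:
  - y2 (number, required): Y coordinate of point 2
Type:
number


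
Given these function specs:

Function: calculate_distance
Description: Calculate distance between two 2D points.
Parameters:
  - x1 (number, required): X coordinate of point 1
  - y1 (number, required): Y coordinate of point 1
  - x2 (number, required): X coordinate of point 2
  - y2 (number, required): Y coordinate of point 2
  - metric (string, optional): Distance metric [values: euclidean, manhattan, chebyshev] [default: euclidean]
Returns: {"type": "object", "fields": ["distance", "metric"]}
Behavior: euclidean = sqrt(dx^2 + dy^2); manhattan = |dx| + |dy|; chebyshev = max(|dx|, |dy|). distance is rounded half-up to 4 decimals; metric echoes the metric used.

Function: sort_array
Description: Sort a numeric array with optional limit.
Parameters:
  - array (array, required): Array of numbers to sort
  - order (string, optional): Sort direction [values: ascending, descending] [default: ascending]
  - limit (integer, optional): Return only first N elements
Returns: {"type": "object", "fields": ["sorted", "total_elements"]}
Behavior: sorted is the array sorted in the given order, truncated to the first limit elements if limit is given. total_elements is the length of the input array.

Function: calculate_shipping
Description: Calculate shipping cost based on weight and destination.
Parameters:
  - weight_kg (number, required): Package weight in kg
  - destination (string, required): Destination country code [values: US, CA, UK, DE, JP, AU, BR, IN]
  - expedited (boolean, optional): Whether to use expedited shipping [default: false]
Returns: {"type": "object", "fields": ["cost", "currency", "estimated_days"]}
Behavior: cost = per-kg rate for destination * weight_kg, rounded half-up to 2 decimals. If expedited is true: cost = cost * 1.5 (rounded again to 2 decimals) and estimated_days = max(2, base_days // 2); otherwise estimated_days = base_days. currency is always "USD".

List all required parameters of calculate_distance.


Parameters of calculate_distance and their required/optional flag:
  x1: required
  y1: required
  x2: required
  y2: required
  metric: optional
x1, x2, y1, y2


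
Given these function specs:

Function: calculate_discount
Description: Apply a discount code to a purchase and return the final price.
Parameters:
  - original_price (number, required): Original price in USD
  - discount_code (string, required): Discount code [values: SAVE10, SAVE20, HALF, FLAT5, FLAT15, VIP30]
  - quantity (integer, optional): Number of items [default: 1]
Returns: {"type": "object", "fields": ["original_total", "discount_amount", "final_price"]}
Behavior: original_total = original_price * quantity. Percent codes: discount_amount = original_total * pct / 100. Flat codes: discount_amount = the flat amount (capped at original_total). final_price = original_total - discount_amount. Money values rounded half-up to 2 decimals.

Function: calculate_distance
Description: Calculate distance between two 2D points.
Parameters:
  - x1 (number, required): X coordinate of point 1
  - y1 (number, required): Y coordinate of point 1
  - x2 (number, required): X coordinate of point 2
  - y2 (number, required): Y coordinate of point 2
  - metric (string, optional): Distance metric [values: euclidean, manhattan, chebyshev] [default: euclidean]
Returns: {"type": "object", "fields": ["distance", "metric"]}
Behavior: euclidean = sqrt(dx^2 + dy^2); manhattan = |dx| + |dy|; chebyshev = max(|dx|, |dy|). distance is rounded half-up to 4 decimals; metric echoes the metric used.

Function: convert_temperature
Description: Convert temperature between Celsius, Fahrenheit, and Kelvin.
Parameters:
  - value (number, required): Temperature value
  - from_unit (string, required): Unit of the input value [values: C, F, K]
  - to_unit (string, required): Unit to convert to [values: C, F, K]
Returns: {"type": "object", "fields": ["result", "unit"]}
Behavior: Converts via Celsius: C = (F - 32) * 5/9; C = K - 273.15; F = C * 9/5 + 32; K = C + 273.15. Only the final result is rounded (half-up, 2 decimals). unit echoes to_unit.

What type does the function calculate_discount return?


The calculate_discount spec declares Returns: {"type": "object", "fields": ["original_total", "discount_amount", "final_price"]}
Type:
object


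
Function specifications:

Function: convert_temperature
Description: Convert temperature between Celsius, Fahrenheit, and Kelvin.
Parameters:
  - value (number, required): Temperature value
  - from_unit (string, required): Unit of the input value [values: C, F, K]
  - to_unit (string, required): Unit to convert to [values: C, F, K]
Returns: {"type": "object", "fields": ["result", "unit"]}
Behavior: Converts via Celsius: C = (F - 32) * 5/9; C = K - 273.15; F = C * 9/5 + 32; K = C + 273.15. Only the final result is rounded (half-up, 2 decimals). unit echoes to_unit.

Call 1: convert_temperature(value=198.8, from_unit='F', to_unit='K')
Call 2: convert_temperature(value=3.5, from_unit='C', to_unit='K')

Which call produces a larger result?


Call 1:
  To C: (198.8 - 32) * 5/9 = 92.666667
  To K: 92.666667 + 273.15 = 365.816667
  Round to 2 decimals: 365.82
  -> 365.82 K
Call 2:
  Input already in C: 3.5
  To K: 3.5 + 273.15 = 276.65
  Round to 2 decimals: 276.65
  -> 276.65 K
Call 1 (365.82 K)


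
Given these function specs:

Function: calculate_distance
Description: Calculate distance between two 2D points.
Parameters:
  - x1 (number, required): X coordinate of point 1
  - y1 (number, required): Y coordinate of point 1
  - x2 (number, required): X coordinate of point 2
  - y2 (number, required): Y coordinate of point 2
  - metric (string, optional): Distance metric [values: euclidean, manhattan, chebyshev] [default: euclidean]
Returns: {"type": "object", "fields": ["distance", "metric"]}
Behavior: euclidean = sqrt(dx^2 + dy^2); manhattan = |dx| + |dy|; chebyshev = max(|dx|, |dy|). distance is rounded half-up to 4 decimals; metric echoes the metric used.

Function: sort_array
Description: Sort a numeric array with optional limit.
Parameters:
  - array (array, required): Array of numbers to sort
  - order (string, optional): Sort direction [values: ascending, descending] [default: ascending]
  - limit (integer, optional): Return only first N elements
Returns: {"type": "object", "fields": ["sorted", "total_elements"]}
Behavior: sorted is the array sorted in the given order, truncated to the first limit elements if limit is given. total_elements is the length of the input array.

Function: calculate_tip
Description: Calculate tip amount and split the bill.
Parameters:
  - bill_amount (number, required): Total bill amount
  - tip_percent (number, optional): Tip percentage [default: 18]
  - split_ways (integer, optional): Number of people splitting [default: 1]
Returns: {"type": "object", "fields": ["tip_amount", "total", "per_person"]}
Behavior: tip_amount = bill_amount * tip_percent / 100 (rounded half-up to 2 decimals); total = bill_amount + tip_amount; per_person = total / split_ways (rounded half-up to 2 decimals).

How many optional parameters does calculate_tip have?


Parameters of calculate_tip: bill_amount (required), tip_percent (optional), split_ways (optional)
Optional count:
2


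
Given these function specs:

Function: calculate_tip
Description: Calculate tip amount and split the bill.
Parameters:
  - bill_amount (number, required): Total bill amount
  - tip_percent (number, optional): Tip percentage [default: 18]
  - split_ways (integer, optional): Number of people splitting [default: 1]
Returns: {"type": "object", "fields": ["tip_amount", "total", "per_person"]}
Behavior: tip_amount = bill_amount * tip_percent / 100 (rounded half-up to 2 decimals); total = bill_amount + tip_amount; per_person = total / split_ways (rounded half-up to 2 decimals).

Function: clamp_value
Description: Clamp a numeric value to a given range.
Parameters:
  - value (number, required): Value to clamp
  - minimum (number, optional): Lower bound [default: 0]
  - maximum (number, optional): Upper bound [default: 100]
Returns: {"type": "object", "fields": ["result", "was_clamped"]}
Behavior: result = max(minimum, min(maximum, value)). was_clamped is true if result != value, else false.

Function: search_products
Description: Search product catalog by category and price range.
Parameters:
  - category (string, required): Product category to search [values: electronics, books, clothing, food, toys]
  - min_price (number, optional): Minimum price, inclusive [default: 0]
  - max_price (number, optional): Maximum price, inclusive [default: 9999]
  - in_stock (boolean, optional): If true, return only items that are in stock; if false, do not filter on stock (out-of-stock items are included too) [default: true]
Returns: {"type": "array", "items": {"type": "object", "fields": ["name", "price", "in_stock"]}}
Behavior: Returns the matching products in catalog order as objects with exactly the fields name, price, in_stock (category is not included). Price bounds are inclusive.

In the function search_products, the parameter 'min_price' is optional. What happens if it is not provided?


The search_products spec declares:
  - min_price (number, optional): Minimum price, inclusive [default: 0]
It defaults to 0
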